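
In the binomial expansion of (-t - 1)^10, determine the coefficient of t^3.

120

The general term is C(10,j)·(-t)^j·(-1)^(10-j); the t^3 term has j = 3.
C(10,3) = 120.
Coefficient = C(10,3) · (-1)^3 · (-1)^7 = 120 · (-1) · (-1) = 120.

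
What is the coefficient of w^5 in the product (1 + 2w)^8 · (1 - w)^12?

408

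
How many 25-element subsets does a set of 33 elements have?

13884156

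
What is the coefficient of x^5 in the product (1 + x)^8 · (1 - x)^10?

Coefficient of x^5 = Σ_{j} C(8,j)·1^j·C(10,5-j)·(-1)^(5-j) for j from 0 to 5.
= (-252) + 1680 + (-3360) + 2520 + (-700) + 56 = -56.

-56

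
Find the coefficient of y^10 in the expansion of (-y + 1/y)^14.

General term: C(14,j)·(-y)^j·(1/y)^(14-j), with y-exponent 1j − 1(14−j) = 2j − 14.
Set 2j − 14 = 10: j = 12.
C(14,12) = 91; (-1)^12 = 1; 1^2 = 1.
Coefficient = 91 · 1 · 1 = 91.

91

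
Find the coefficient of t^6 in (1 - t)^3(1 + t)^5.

2

Coefficient of t^6 = Σ_{j} C(3,j)·(-1)^j·C(5,6-j)·1^(6-j) for j from 1 to 3.
= (-3) + 15 + (-10) = 2.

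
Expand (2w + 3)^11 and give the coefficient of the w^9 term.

The general term is C(11,j)·(2w)^j·(3)^(11-j); the w^9 term has j = 9.
C(11,9) = 55.
Coefficient = C(11,9) · 2^9 · 3^2 = 55 · 512 · 9 = 253440.

253440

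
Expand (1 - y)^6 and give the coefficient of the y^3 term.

The general term is C(6,j)·(1)^j·(-y)^(6-j); the y^3 term has j = 3.
C(6,3) = 20.
Coefficient = C(6,3) · (-1)^3 = 20 · (-1) = -20.

-20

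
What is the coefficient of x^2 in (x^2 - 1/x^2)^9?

126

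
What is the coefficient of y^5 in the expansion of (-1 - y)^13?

-1287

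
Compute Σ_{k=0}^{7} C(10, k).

1 + 10 + 45 + 120 + 210 + 252 + 210 + 120 = 968.

968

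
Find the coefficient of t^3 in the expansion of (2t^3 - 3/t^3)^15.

General term: C(15,j)·(2t^3)^j·(-3/t^3)^(15-j), with t-exponent 3j − 3(15−j) = 6j − 45.
Set 6j − 45 = 3: j = 8.
C(15,8) = 6435; 2^8 = 256; (-3)^7 = -2187.
Coefficient = 6435 · 256 · (-2187) = -3602776320.

-3602776320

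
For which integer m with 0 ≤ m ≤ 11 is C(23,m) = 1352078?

11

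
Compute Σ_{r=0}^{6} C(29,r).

621616

1 + 29 + 406 + 3654 + 23751 + 118755 + 475020 = 621616.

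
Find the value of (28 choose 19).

6906900

C(28,19) = C(28,9) by symmetry.
C(28,9) = (28·27·26·25·24·23·22·21·20) / 9! = 2506375872000 / 362880 = 6906900.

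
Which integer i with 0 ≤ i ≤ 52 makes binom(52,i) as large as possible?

26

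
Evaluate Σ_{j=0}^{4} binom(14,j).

1 + 14 + 91 + 364 + 1001 = 1471.

1471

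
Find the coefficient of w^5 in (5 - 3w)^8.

-1701000

The general term is C(8,j)·(5)^j·(-3w)^(8-j); the w^5 term has j = 3.
C(8,3) = 56.
Coefficient = C(8,3) · 5^3 · (-3)^5 = 56 · 125 · (-243) = -1701000.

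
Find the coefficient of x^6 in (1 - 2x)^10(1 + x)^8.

Coefficient of x^6 = Σ_{j} C(10,j)·(-2)^j·C(8,6-j)·1^(6-j) for j from 0 to 6.
= 28 + (-1120) + 12600 + (-53760) + 94080 + (-64512) + 13440 = 756.

756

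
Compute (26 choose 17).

C(26,17) = C(26,9) by symmetry.
C(26,9) = (26·25·24·23·22·21·20·19·18) / 9! = 1133836704000 / 362880 = 3124550.

3124550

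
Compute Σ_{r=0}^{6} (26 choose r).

313912

1 + 26 + 325 + 2600 + 14950 + 65780 + 230230 = 313912.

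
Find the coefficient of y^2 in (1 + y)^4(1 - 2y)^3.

Coefficient of y^2 = Σ_{j} C(4,j)·1^j·C(3,2-j)·(-2)^(2-j) for j from 0 to 2.
= 12 + (-24) + 6 = -6.

-6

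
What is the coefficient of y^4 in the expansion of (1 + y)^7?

35

The general term is C(7,j)·(1)^j·(y)^(7-j); the y^4 term has j = 3.
C(7,3) = 35.
Coefficient = C(7,3) = 35.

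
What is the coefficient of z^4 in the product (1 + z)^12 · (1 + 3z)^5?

13380

Coefficient of z^4 = Σ_{j} C(12,j)·1^j·C(5,4-j)·3^(4-j) for j from 0 to 4.
= 405 + 3240 + 5940 + 3300 + 495 = 13380.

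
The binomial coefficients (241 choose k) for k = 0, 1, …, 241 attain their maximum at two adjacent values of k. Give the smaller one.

120

For odd n = 241, C(241,k) peaks at k = (n−1)/2 and (n+1)/2; the smaller is 120.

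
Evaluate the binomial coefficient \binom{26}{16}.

C(26,16) = C(26,10) by symmetry.
C(26,10) = (26·25·24·23·22·21·20·19·18·17) / 10! = 19275223968000 / 3628800 = 5311735.

5311735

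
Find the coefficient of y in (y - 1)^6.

The general term is C(6,j)·(y)^j·(-1)^(6-j); the y^1 term has j = 1.
C(6,1) = 6.
Coefficient = C(6,1) · (-1)^5 = 6 · (-1) = -6.

-6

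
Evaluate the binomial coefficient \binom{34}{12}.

C(34,12) = (34·33·32·31·30·29·28·27·26·25·24·23) / 12! = 262662462526464000 / 479001600 = 548354040.

548354040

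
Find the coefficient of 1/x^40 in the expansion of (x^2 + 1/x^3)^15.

15

General term: C(15,j)·(x^2)^j·(1/x^3)^(15-j), with x-exponent 2j − 3(15−j) = 5j − 45.
Set 5j − 45 = -40: j = 1.
C(15,1) = 15; 1^1 = 1; 1^14 = 1.
Coefficient = 15 · 1 · 1 = 15.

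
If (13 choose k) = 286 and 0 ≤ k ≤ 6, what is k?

C(13,k) increases on 0 ≤ k ≤ 6. C(13,2) = 78 and C(13,3) = 286, so k = 3.

3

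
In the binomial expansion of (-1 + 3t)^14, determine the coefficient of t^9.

The general term is C(14,j)·(-1)^j·(3t)^(14-j); the t^9 term has j = 5.
C(14,5) = 2002.
Coefficient = C(14,5) · (-1)^5 · 3^9 = 2002 · (-1) · 19683 = -39405366.

-39405366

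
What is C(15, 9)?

5005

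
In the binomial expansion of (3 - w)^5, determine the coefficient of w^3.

-90

The general term is C(5,j)·(3)^j·(-w)^(5-j); the w^3 term has j = 2.
C(5,2) = 10.
Coefficient = C(5,2) · 3^2 · (-1)^3 = 10 · 9 · (-1) = -90.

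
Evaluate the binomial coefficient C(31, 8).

C(31,8) = (31·30·29·28·27·26·25·24) / 8! = 318073392000 / 40320 = 7888725.

7888725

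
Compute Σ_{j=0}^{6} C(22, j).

1 + 22 + 231 + 1540 + 7315 + 26334 + 74613 = 110056.

110056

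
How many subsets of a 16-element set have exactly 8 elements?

Choose the 8 positions: C(16,8) = 12870.

12870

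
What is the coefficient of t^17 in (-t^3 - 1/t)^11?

General term: C(11,j)·(-t^3)^j·(-1/t)^(11-j), with t-exponent 3j − 1(11−j) = 4j − 11.
Set 4j − 11 = 17: j = 7.
C(11,7) = 330; (-1)^7 = -1; (-1)^4 = 1.
Coefficient = 330 · (-1) · 1 = -330.

-330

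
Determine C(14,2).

91

C(14,2) = (14·13) / 2! = 182 / 2 = 91.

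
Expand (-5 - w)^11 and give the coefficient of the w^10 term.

-55

The general term is C(11,j)·(-5)^j·(-w)^(11-j); the w^10 term has j = 1.
C(11,1) = 11.
Coefficient = C(11,1) · (-5)^1 = 11 · (-5) = -55.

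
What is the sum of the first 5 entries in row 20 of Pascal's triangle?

1 + 20 + 190 + 1140 + 4845 = 6196.

6196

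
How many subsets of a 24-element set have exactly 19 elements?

Choose the 19 positions: C(24,19) = 42504.

42504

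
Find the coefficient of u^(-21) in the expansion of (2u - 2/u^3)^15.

-164003840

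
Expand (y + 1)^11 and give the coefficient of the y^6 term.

462

The general term is C(11,j)·(y)^j·(1)^(11-j); the y^6 term has j = 6.
C(11,6) = 462.
Coefficient = C(11,6) = 462.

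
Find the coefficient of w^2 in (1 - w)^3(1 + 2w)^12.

195

Coefficient of w^2 = Σ_{j} C(3,j)·(-1)^j·C(12,2-j)·2^(2-j) for j from 0 to 2.
= 264 + (-72) + 3 = 195.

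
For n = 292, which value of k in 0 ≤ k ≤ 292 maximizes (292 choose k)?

146

C(292,k) is maximized at k = 292/2 = 146.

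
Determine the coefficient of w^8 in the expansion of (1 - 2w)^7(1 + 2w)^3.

-768

Coefficient of w^8 = Σ_{j} C(7,j)·(-2)^j·C(3,8-j)·2^(8-j) for j from 5 to 7.
= (-5376) + 5376 + (-768) = -768.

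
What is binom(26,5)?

65780

C(26,5) = (26·25·24·23·22) / 5! = 7893600 / 120 = 65780.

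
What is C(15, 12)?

455

C(15,12) = C(15,3) by symmetry.
C(15,3) = (15·14·13) / 3! = 2730 / 6 = 455.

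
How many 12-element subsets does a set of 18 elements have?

18564

C(18,12) = C(18,6) by symmetry.
C(18,6) = (18·17·16·15·14·13) / 6! = 13366080 / 720 = 18564.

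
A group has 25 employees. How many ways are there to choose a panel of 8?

1081575

This is C(25,8) = 1081575.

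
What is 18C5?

8568

C(18,5) = (18·17·16·15·14) / 5! = 1028160 / 120 = 8568.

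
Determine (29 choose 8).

C(29,8) = (29·28·27·26·25·24·23·22) / 8! = 173059286400 / 40320 = 4292145.

4292145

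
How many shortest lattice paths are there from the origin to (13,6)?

27132

Each path is a sequence of 19 steps with 13 rights: C(19,13) = 27132.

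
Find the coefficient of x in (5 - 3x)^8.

-1875000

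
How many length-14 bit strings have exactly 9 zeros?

2002

Choose the 9 positions: C(14,9) = 2002.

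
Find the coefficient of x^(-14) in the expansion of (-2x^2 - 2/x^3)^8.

7168

General term: C(8,j)·(-2x^2)^j·(-2/x^3)^(8-j), with x-exponent 2j − 3(8−j) = 5j − 24.
Set 5j − 24 = -14: j = 2.
C(8,2) = 28; (-2)^2 = 4; (-2)^6 = 64.
Coefficient = 28 · 4 · 64 = 7168.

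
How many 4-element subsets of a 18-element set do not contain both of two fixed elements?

All 4-subsets: C(18,4) = 3060. Those containing both fixed elements: C(16,2) = 120.
3060 − 120 = 2940.

2940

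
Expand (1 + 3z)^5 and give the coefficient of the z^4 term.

405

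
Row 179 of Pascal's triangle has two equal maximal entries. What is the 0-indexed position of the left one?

89

For odd n = 179, C(179,r) peaks at r = (n−1)/2 and (n+1)/2; the smaller is 89.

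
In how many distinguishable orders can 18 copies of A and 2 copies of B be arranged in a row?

Choose positions for the A's: C(20,18) = 190.

190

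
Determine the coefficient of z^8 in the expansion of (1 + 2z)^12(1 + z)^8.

Coefficient of z^8 = Σ_{j} C(12,j)·2^j·C(8,8-j)·1^(8-j) for j from 0 to 8.
= 1 + 192 + 7392 + 98560 + 554400 + 1419264 + 1655808 + 811008 + 126720 = 4673345.

4673345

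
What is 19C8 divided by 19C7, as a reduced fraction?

C(n,k+1)/C(n,k) = (n−k)/(k+1) = (19−7)/(7+1) = 12/8 = 3/2.

3/2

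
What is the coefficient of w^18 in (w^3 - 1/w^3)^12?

General term: C(12,j)·(w^3)^j·(-1/w^3)^(12-j), with w-exponent 3j − 3(12−j) = 6j − 36.
Set 6j − 36 = 18: j = 9.
C(12,9) = 220; 1^9 = 1; (-1)^3 = -1.
Coefficient = 220 · 1 · (-1) = -220.

-220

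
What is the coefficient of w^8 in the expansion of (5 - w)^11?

20625

The general term is C(11,j)·(5)^j·(-w)^(11-j); the w^8 term has j = 3.
C(11,3) = 165.
Coefficient = C(11,3) · 5^3 = 165 · 125 = 20625.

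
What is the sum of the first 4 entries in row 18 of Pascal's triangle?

988

1 + 18 + 153 + 816 = 988.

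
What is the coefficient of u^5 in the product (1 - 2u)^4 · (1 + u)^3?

-24

Coefficient of u^5 = Σ_{j} C(4,j)·(-2)^j·C(3,5-j)·1^(5-j) for j from 2 to 4.
= 24 + (-96) + 48 = -24.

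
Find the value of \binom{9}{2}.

36

C(9,2) = (9·8) / 2! = 72 / 2 = 36.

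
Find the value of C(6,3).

C(6,3) = (6·5·4) / 3! = 120 / 6 = 20.

20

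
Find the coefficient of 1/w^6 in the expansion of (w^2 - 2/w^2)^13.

General term: C(13,j)·(w^2)^j·(-2/w^2)^(13-j), with w-exponent 2j − 2(13−j) = 4j − 26.
Set 4j − 26 = -6: j = 5.
C(13,5) = 1287; 1^5 = 1; (-2)^8 = 256.
Coefficient = 1287 · 1 · 256 = 329472.

329472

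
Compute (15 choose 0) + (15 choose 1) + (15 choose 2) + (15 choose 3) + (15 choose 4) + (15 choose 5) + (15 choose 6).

1 + 15 + 105 + 455 + 1365 + 3003 + 5005 = 9949.

9949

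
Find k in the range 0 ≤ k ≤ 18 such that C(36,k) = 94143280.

C(36,k) increases on 0 ≤ k ≤ 18. C(36,8) = 30260340 and C(36,9) = 94143280, so k = 9.

9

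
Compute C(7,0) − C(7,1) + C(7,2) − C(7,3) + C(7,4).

15

The partial alternating sum Σ_{k=0}^{4} (−1)^k C(7,k) = (−1)^4 C(6,4) = 15.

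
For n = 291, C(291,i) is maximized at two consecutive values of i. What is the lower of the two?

145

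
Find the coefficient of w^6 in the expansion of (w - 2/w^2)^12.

General term: C(12,j)·(w)^j·(-2/w^2)^(12-j), with w-exponent 1j − 2(12−j) = 3j − 24.
Set 3j − 24 = 6: j = 10.
C(12,10) = 66; 1^10 = 1; (-2)^2 = 4.
Coefficient = 66 · 1 · 4 = 264.

264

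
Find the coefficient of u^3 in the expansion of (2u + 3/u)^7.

General term: C(7,j)·(2u)^j·(3/u)^(7-j), with u-exponent 1j − 1(7−j) = 2j − 7.
Set 2j − 7 = 3: j = 5.
C(7,5) = 21; 2^5 = 32; 3^2 = 9.
Coefficient = 21 · 32 · 9 = 6048.

6048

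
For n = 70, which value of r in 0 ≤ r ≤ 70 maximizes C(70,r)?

35

C(70,r) is maximized at r = 70/2 = 35.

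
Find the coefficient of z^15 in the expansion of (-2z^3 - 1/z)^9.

-5376

General term: C(9,j)·(-2z^3)^j·(-1/z)^(9-j), with z-exponent 3j − 1(9−j) = 4j − 9.
Set 4j − 9 = 15: j = 6.
C(9,6) = 84; (-2)^6 = 64; (-1)^3 = -1.
Coefficient = 84 · 64 · (-1) = -5376.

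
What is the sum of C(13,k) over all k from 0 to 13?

8192

Setting x = 1 in (1+x)^13 gives Σ C(13,k) = 2^13 = 8192.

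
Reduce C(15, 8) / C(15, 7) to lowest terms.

C(n,k+1)/C(n,k) = (n−k)/(k+1) = (15−7)/(7+1) = 8/8 = 1.

1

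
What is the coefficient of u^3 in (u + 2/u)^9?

672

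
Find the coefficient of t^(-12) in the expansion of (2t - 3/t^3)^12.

General term: C(12,j)·(2t)^j·(-3/t^3)^(12-j), with t-exponent 1j − 3(12−j) = 4j − 36.
Set 4j − 36 = -12: j = 6.
C(12,6) = 924; 2^6 = 64; (-3)^6 = 729.
Coefficient = 924 · 64 · 729 = 43110144.

43110144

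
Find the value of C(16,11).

4368

C(16,11) = C(16,5) by symmetry.
C(16,5) = (16·15·14·13·12) / 5! = 524160 / 120 = 4368.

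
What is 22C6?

74613

C(22,6) = (22·21·20·19·18·17) / 6! = 53721360 / 720 = 74613.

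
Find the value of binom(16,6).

8008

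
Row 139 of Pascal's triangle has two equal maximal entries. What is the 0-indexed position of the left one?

For odd n = 139, C(139,r) peaks at r = (n−1)/2 and (n+1)/2; the lower is 69.

69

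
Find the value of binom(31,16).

C(31,16) = C(31,15) by symmetry.
C(31,15) = (31·30·29·28·27·26·25·24·23·22·21·20·19·18·17) / 15! = 393008709555221760000 / 1307674368000 = 300540195.

300540195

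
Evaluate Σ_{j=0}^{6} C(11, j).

1486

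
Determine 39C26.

8122425444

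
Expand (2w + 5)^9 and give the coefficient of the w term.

7031250

The general term is C(9,j)·(2w)^j·(5)^(9-j); the w^1 term has j = 1.
C(9,1) = 9.
Coefficient = C(9,1) · 2^1 · 5^8 = 9 · 2 · 390625 = 7031250.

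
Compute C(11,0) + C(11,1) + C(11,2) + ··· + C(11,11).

The entries of row 11 sum to 2^11 = 2048.

2048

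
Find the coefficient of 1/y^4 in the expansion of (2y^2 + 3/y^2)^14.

1260971712

General term: C(14,j)·(2y^2)^j·(3/y^2)^(14-j), with y-exponent 2j − 2(14−j) = 4j − 28.
Set 4j − 28 = -4: j = 6.
C(14,6) = 3003; 2^6 = 64; 3^8 = 6561.
Coefficient = 3003 · 64 · 6561 = 1260971712.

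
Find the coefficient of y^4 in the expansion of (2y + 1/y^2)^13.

292864

General term: C(13,j)·(2y)^j·(1/y^2)^(13-j), with y-exponent 1j − 2(13−j) = 3j − 26.
Set 3j − 26 = 4: j = 10.
C(13,10) = 286; 2^10 = 1024; 1^3 = 1.
Coefficient = 286 · 1024 · 1 = 292864.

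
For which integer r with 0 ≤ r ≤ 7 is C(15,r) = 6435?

7

C(15,r) increases on 0 ≤ r ≤ 7. C(15,6) = 5005 and C(15,7) = 6435, so r = 7.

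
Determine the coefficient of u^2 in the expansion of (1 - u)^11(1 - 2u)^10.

455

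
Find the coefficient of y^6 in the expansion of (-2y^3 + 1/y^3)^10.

13440

General term: C(10,j)·(-2y^3)^j·(1/y^3)^(10-j), with y-exponent 3j − 3(10−j) = 6j − 30.
Set 6j − 30 = 6: j = 6.
C(10,6) = 210; (-2)^6 = 64; 1^4 = 1.
Coefficient = 210 · 64 · 1 = 13440.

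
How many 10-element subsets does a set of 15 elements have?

C(15,10) = C(15,5) by symmetry.
C(15,5) = (15·14·13·12·11) / 5! = 360360 / 120 = 3003.

3003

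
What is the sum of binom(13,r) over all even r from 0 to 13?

4096

Half of (1+1)^13 + (1−1)^13 gives the even-index sum: 2^12 = 4096.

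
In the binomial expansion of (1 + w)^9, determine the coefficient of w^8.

The general term is C(9,j)·(1)^j·(w)^(9-j); the w^8 term has j = 1.
C(9,1) = 9.
Coefficient = C(9,1) = 9.

9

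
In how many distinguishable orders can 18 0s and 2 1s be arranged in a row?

190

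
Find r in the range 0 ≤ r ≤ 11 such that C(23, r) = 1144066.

10

C(23,r) increases on 0 ≤ r ≤ 11. C(23,9) = 817190 and C(23,10) = 1144066, so r = 10.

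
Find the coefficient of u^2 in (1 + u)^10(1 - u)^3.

Coefficient of u^2 = Σ_{j} C(10,j)·1^j·C(3,2-j)·(-1)^(2-j) for j from 0 to 2.
= 3 + (-30) + 45 = 18.

18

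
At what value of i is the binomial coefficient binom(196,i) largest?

98

C(196,i) is maximized at i = 196/2 = 98.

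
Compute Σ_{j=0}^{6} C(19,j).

43796

1 + 19 + 171 + 969 + 3876 + 11628 + 27132 = 43796.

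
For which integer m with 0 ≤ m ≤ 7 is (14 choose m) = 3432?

7

C(14,m) increases on 0 ≤ m ≤ 7. C(14,6) = 3003 and C(14,7) = 3432, so m = 7.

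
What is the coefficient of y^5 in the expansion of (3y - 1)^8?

The general term is C(8,j)·(3y)^j·(-1)^(8-j); the y^5 term has j = 5.
C(8,5) = 56.
Coefficient = C(8,5) · 3^5 · (-1)^3 = 56 · 243 · (-1) = -13608.

-13608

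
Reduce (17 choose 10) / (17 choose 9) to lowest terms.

C(n,k+1)/C(n,k) = (n−k)/(k+1) = (17−9)/(9+1) = 8/10 = 4/5.

4/5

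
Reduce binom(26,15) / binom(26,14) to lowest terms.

4/5

C(n,k+1)/C(n,k) = (n−k)/(k+1) = (26−14)/(14+1) = 12/15 = 4/5.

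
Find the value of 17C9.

24310

C(17,9) = C(17,8) by symmetry.
C(17,8) = (17·16·15·14·13·12·11·10) / 8! = 980179200 / 40320 = 24310.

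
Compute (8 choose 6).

28

C(8,6) = C(8,2) by symmetry.
C(8,2) = (8·7) / 2! = 56 / 2 = 28.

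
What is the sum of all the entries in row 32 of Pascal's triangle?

4294967296

The entries of row 32 sum to 2^32 = 4294967296.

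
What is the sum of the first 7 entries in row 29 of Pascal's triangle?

621616

1 + 29 + 406 + 3654 + 23751 + 118755 + 475020 = 621616.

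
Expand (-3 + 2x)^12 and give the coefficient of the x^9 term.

The general term is C(12,j)·(-3)^j·(2x)^(12-j); the x^9 term has j = 3.
C(12,3) = 220.
Coefficient = C(12,3) · (-3)^3 · 2^9 = 220 · (-27) · 512 = -3041280.

-3041280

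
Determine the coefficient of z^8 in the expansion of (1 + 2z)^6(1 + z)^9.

74313

Coefficient of z^8 = Σ_{j} C(6,j)·2^j·C(9,8-j)·1^(8-j) for j from 0 to 6.
= 9 + 432 + 5040 + 20160 + 30240 + 16128 + 2304 = 74313.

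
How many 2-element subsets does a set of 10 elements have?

45

C(10,2) = (10·9) / 2! = 90 / 2 = 45.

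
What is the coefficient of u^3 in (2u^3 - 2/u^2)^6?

-1280

General term: C(6,j)·(2u^3)^j·(-2/u^2)^(6-j), with u-exponent 3j − 2(6−j) = 5j − 12.
Set 5j − 12 = 3: j = 3.
C(6,3) = 20; 2^3 = 8; (-2)^3 = -8.
Coefficient = 20 · 8 · (-8) = -1280.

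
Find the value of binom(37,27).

348330136

C(37,27) = C(37,10) by symmetry.
C(37,10) = (37·36·35·34·33·32·31·30·29·28) / 10! = 1264020397516800 / 3628800 = 348330136.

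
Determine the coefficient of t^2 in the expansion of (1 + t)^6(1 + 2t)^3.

63

Coefficient of t^2 = Σ_{j} C(6,j)·1^j·C(3,2-j)·2^(2-j) for j from 0 to 2.
= 12 + 36 + 15 = 63.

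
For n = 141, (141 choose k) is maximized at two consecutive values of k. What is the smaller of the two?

For odd n = 141, C(141,k) peaks at k = (n−1)/2 and (n+1)/2; the smaller is 70.

70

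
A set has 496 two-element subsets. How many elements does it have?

32

n(n−1)/2 = 496 ⇒ n(n−1) = 992. Since 32·31 = 992, n = 32.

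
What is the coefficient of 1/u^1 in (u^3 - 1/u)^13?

286

General term: C(13,j)·(u^3)^j·(-1/u)^(13-j), with u-exponent 3j − 1(13−j) = 4j − 13.
Set 4j − 13 = -1: j = 3.
C(13,3) = 286; 1^3 = 1; (-1)^10 = 1.
Coefficient = 286 · 1 · 1 = 286.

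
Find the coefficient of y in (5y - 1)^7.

35

The general term is C(7,j)·(5y)^j·(-1)^(7-j); the y^1 term has j = 1.
C(7,1) = 7.
Coefficient = C(7,1) · 5^1 = 7 · 5 = 35.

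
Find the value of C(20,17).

C(20,17) = C(20,3) by symmetry.
C(20,3) = (20·19·18) / 3! = 6840 / 6 = 1140.

1140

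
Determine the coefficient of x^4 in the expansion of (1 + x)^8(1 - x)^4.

-17

Coefficient of x^4 = Σ_{j} C(8,j)·1^j·C(4,4-j)·(-1)^(4-j) for j from 0 to 4.
= 1 + (-32) + 168 + (-224) + 70 = -17.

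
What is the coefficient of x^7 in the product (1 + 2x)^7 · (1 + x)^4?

8472

Coefficient of x^7 = Σ_{j} C(7,j)·2^j·C(4,7-j)·1^(7-j) for j from 3 to 7.
= 280 + 2240 + 4032 + 1792 + 128 = 8472.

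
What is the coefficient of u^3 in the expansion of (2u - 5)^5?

2000

The general term is C(5,j)·(2u)^j·(-5)^(5-j); the u^3 term has j = 3.
C(5,3) = 10.
Coefficient = C(5,3) · 2^3 · (-5)^2 = 10 · 8 · 25 = 2000.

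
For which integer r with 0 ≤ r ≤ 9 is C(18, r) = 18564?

6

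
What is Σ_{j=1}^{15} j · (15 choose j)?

Differentiating (1+x)^15 and setting x=1: Σ j·C(15,j) = 15·2^14 = 245760.

245760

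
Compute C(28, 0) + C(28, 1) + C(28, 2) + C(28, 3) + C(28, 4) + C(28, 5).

122438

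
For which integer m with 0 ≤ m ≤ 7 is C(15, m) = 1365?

C(15,m) increases on 0 ≤ m ≤ 7. C(15,3) = 455 and C(15,4) = 1365, so m = 4.

4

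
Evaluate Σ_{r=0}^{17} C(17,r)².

2333606220

Σ C(17,r)² is the coefficient of x^17 in (1+x)^17(1+x)^17 = (1+x)^34, i.e. C(34,17) = 2333606220.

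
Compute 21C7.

116280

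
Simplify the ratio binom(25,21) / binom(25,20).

5/21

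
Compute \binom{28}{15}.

37442160

C(28,15) = C(28,13) by symmetry.
C(28,13) = (28·27·26·25·24·23·22·21·20·19·18·17·16) / 13! = 233153109116928000 / 6227020800 = 37442160.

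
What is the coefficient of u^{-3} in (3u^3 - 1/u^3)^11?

General term: C(11,j)·(3u^3)^j·(-1/u^3)^(11-j), with u-exponent 3j − 3(11−j) = 6j − 33.
Set 6j − 33 = -3: j = 5.
C(11,5) = 462; 3^5 = 243; (-1)^6 = 1.
Coefficient = 462 · 243 · 1 = 112266.

112266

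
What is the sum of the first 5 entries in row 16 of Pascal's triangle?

1 + 16 + 120 + 560 + 1820 = 2517.

2517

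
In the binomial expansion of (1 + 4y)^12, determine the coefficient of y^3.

14080

The general term is C(12,j)·(1)^j·(4y)^(12-j); the y^3 term has j = 9.
C(12,9) = 220.
Coefficient = C(12,9) · 4^3 = 220 · 64 = 14080.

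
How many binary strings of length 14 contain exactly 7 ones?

Choose the 7 positions: C(14,7) = 3432.

3432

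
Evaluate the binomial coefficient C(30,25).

C(30,25) = C(30,5) by symmetry.
C(30,5) = (30·29·28·27·26) / 5! = 17100720 / 120 = 142506.

142506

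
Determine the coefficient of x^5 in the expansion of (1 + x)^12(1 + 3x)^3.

12969

Coefficient of x^5 = Σ_{j} C(12,j)·1^j·C(3,5-j)·3^(5-j) for j from 2 to 5.
= 1782 + 5940 + 4455 + 792 = 12969.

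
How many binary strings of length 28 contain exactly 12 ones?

30421755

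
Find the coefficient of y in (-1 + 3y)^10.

-30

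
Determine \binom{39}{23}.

37711260990

C(39,23) = C(39,16) by symmetry.
C(39,16) = (39·38·37·36·35·34·33·32·31·30·29·28·27·26·25·24) / 16! = 789024790105300869120000 / 20922789888000 = 37711260990.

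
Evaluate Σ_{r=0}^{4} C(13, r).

1093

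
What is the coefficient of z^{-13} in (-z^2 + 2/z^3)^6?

-192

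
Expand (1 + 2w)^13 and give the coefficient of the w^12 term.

The general term is C(13,j)·(1)^j·(2w)^(13-j); the w^12 term has j = 1.
C(13,1) = 13.
Coefficient = C(13,1) · 2^12 = 13 · 4096 = 53248.

53248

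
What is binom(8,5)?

56

C(8,5) = C(8,3) by symmetry.
C(8,3) = (8·7·6) / 3! = 336 / 6 = 56.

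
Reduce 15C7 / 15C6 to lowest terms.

9/7

C(n,k+1)/C(n,k) = (n−k)/(k+1) = (15−6)/(6+1) = 9/7.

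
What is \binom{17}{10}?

C(17,10) = C(17,7) by symmetry.
C(17,7) = (17·16·15·14·13·12·11) / 7! = 98017920 / 5040 = 19448.

19448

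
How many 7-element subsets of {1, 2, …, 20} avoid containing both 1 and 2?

68952

All 7-subsets: C(20,7) = 77520. Those containing both fixed elements: C(18,5) = 8568.
77520 − 8568 = 68952.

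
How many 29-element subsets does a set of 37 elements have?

38608020

C(37,29) = C(37,8) by symmetry.
C(37,8) = (37·36·35·34·33·32·31·30) / 8! = 1556675366400 / 40320 = 38608020.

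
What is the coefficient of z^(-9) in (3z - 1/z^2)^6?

-18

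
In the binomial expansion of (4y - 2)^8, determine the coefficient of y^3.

-114688

The general term is C(8,j)·(4y)^j·(-2)^(8-j); the y^3 term has j = 3.
C(8,3) = 56.
Coefficient = C(8,3) · 4^3 · (-2)^5 = 56 · 64 · (-32) = -114688.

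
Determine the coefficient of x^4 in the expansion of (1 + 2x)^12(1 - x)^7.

Coefficient of x^4 = Σ_{j} C(12,j)·2^j·C(7,4-j)·(-1)^(4-j) for j from 0 to 4.
= 35 + (-840) + 5544 + (-12320) + 7920 = 339.

339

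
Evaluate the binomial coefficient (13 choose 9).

C(13,9) = C(13,4) by symmetry.
C(13,4) = (13·12·11·10) / 4! = 17160 / 24 = 715.

715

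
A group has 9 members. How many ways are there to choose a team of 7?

36

This is C(9,7) = 36.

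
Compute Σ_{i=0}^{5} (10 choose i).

638

1 + 10 + 45 + 120 + 210 + 252 = 638.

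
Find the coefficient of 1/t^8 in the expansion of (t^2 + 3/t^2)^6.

1458

General term: C(6,j)·(t^2)^j·(3/t^2)^(6-j), with t-exponent 2j − 2(6−j) = 4j − 12.
Set 4j − 12 = -8: j = 1.
C(6,1) = 6; 1^1 = 1; 3^5 = 243.
Coefficient = 6 · 1 · 243 = 1458.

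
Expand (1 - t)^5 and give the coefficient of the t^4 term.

The general term is C(5,j)·(1)^j·(-t)^(5-j); the t^4 term has j = 1.
C(5,1) = 5.
Coefficient = C(5,1) = 5.

5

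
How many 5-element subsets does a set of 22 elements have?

C(22,5) = (22·21·20·19·18) / 5! = 3160080 / 120 = 26334.

26334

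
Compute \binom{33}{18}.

1037158320

C(33,18) = C(33,15) by symmetry.
C(33,15) = (33·32·31·30·29·28·27·26·25·24·23·22·21·20·19) / 15! = 1356265350621941760000 / 1307674368000 = 1037158320.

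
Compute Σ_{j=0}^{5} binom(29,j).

1 + 29 + 406 + 3654 + 23751 + 118755 = 146596.

146596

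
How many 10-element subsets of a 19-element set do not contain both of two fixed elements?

All 10-subsets: C(19,10) = 92378. Those containing both fixed elements: C(17,8) = 24310.
92378 − 24310 = 68068.

68068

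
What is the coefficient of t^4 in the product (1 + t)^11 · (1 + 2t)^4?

Coefficient of t^4 = Σ_{j} C(11,j)·1^j·C(4,4-j)·2^(4-j) for j from 0 to 4.
= 16 + 352 + 1320 + 1320 + 330 = 3338.

3338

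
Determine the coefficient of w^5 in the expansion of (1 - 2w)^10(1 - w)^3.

-21204

Coefficient of w^5 = Σ_{j} C(10,j)·(-2)^j·C(3,5-j)·(-1)^(5-j) for j from 2 to 5.
= (-180) + (-2880) + (-10080) + (-8064) = -21204.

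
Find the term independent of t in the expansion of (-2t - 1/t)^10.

General term: C(10,j)·(-2t)^j·(-1/t)^(10-j), with t-exponent 1j − 1(10−j) = 2j − 10.
Set 2j − 10 = 0: j = 5.
C(10,5) = 252; (-2)^5 = -32; (-1)^5 = -1.
Coefficient = 252 · (-32) · (-1) = 8064.

8064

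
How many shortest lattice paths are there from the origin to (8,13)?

Each path is a sequence of 21 steps with 8 rights: C(21,8) = 203490.

203490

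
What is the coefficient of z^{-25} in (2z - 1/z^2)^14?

-28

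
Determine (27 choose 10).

C(27,10) = (27·26·25·24·23·22·21·20·19·18) / 10! = 30613591008000 / 3628800 = 8436285.

8436285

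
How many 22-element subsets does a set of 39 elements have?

C(39,22) = C(39,17) by symmetry.
C(39,17) = (39·38·37·36·35·34·33·32·31·30·29·28·27·26·25·24·23) / 17! = 18147570172421919989760000 / 355687428096000 = 51021117810.

51021117810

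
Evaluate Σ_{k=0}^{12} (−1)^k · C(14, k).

The partial alternating sum Σ_{k=0}^{12} (−1)^k C(14,k) = (−1)^12 C(13,12) = 13.

13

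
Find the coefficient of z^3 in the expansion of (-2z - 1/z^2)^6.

192

General term: C(6,j)·(-2z)^j·(-1/z^2)^(6-j), with z-exponent 1j − 2(6−j) = 3j − 12.
Set 3j − 12 = 3: j = 5.
C(6,5) = 6; (-2)^5 = -32; (-1)^1 = -1.
Coefficient = 6 · (-32) · (-1) = 192.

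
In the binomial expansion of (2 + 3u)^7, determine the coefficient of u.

The general term is C(7,j)·(2)^j·(3u)^(7-j); the u^1 term has j = 6.
C(7,6) = 7.
Coefficient = C(7,6) · 2^6 · 3^1 = 7 · 64 · 3 = 1344.

1344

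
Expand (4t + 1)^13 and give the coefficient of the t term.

The general term is C(13,j)·(4t)^j·(1)^(13-j); the t^1 term has j = 1.
C(13,1) = 13.
Coefficient = C(13,1) · 4^1 = 13 · 4 = 52.

52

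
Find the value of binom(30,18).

C(30,18) = C(30,12) by symmetry.
C(30,12) = (30·29·28·27·26·25·24·23·22·21·20·19) / 12! = 41430393164160000 / 479001600 = 86493225.

86493225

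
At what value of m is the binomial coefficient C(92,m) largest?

46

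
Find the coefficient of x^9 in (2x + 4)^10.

20480

The general term is C(10,j)·(2x)^j·(4)^(10-j); the x^9 term has j = 9.
C(10,9) = 10.
Coefficient = C(10,9) · 2^9 · 4^1 = 10 · 512 · 4 = 20480.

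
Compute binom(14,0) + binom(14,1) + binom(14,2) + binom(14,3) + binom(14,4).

1471

1 + 14 + 91 + 364 + 1001 = 1471.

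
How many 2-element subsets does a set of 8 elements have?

28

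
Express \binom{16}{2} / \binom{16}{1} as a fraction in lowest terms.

15/2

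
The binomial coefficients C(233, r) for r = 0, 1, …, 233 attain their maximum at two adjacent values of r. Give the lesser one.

116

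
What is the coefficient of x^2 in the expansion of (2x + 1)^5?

The general term is C(5,j)·(2x)^j·(1)^(5-j); the x^2 term has j = 2.
C(5,2) = 10.
Coefficient = C(5,2) · 2^2 = 10 · 4 = 40.

40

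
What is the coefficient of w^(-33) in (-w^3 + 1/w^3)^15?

General term: C(15,j)·(-w^3)^j·(1/w^3)^(15-j), with w-exponent 3j − 3(15−j) = 6j − 45.
Set 6j − 45 = -33: j = 2.
C(15,2) = 105; (-1)^2 = 1; 1^13 = 1.
Coefficient = 105 · 1 · 1 = 105.

105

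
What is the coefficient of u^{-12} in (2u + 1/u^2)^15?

General term: C(15,j)·(2u)^j·(1/u^2)^(15-j), with u-exponent 1j − 2(15−j) = 3j − 30.
Set 3j − 30 = -12: j = 6.
C(15,6) = 5005; 2^6 = 64; 1^9 = 1.
Coefficient = 5005 · 64 · 1 = 320320.

320320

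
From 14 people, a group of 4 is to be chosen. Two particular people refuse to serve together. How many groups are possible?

All 4-subsets: C(14,4) = 1001. Those containing both fixed elements: C(12,2) = 66.
1001 − 66 = 935.

935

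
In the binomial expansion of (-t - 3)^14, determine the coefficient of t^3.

64481508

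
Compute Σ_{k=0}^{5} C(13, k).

2380

1 + 13 + 78 + 286 + 715 + 1287 = 2380.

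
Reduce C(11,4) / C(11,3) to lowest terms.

2

C(n,k+1)/C(n,k) = (n−k)/(k+1) = (11−3)/(3+1) = 8/4 = 2.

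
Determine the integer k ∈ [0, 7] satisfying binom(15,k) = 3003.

5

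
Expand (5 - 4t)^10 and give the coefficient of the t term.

The general term is C(10,j)·(5)^j·(-4t)^(10-j); the t^1 term has j = 9.
C(10,9) = 10.
Coefficient = C(10,9) · 5^9 · (-4)^1 = 10 · 1953125 · (-4) = -78125000.

-78125000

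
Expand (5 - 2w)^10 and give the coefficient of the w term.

-39062500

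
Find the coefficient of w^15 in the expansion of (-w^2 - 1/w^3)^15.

General term: C(15,j)·(-w^2)^j·(-1/w^3)^(15-j), with w-exponent 2j − 3(15−j) = 5j − 45.
Set 5j − 45 = 15: j = 12.
C(15,12) = 455; (-1)^12 = 1; (-1)^3 = -1.
Coefficient = 455 · 1 · (-1) = -455.

-455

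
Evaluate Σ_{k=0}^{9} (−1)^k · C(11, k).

-10

The partial alternating sum Σ_{k=0}^{9} (−1)^k C(11,k) = (−1)^9 C(10,9) = -10.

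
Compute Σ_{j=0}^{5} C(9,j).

1 + 9 + 36 + 84 + 126 + 126 = 382.

382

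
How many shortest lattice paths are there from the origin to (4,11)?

Each path is a sequence of 15 steps with 4 rights: C(15,4) = 1365.

1365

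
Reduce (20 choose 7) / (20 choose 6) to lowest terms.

2

C(n,k+1)/C(n,k) = (n−k)/(k+1) = (20−6)/(6+1) = 14/7 = 2.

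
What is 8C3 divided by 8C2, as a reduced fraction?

2

C(n,k+1)/C(n,k) = (n−k)/(k+1) = (8−2)/(2+1) = 6/3 = 2.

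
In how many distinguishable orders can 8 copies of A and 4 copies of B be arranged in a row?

495

Choose positions for the A's: C(12,8) = 495.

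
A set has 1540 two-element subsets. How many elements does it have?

56

n(n−1)/2 = 1540 ⇒ n(n−1) = 3080. Since 56·55 = 3080, n = 56.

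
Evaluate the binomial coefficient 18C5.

C(18,5) = (18·17·16·15·14) / 5! = 1028160 / 120 = 8568.

8568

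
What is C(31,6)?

736281

C(31,6) = (31·30·29·28·27·26) / 6! = 530122320 / 720 = 736281.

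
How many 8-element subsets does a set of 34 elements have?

C(34,8) = (34·33·32·31·30·29·28·27) / 8! = 732058145280 / 40320 = 18156204.

18156204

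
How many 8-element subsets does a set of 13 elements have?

1287

C(13,8) = C(13,5) by symmetry.
C(13,5) = (13·12·11·10·9) / 5! = 154440 / 120 = 1287.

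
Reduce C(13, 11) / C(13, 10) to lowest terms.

3/11

C(n,k+1)/C(n,k) = (n−k)/(k+1) = (13−10)/(10+1) = 3/11.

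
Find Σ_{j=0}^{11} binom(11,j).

Setting x = 1 in (1+x)^11 gives Σ C(11,j) = 2^11 = 2048.

2048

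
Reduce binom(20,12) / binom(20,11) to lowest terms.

3/4

C(n,k+1)/C(n,k) = (n−k)/(k+1) = (20−11)/(11+1) = 9/12 = 3/4.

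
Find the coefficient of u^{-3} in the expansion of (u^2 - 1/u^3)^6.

-20

General term: C(6,j)·(u^2)^j·(-1/u^3)^(6-j), with u-exponent 2j − 3(6−j) = 5j − 18.
Set 5j − 18 = -3: j = 3.
C(6,3) = 20; 1^3 = 1; (-1)^3 = -1.
Coefficient = 20 · 1 · (-1) = -20.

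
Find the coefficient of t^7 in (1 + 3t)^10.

The general term is C(10,j)·(1)^j·(3t)^(10-j); the t^7 term has j = 3.
C(10,3) = 120.
Coefficient = C(10,3) · 3^7 = 120 · 2187 = 262440.

262440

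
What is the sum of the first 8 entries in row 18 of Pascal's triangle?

63004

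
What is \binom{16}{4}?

C(16,4) = (16·15·14·13) / 4! = 43680 / 24 = 1820.

1820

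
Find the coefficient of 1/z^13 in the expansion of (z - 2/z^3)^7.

General term: C(7,j)·(z)^j·(-2/z^3)^(7-j), with z-exponent 1j − 3(7−j) = 4j − 21.
Set 4j − 21 = -13: j = 2.
C(7,2) = 21; 1^2 = 1; (-2)^5 = -32.
Coefficient = 21 · 1 · (-32) = -672.

-672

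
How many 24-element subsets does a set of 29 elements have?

C(29,24) = C(29,5) by symmetry.
C(29,5) = (29·28·27·26·25) / 5! = 14250600 / 120 = 118755.

118755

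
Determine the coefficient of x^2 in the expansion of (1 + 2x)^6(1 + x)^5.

Coefficient of x^2 = Σ_{j} C(6,j)·2^j·C(5,2-j)·1^(2-j) for j from 0 to 2.
= 10 + 60 + 60 = 130.

130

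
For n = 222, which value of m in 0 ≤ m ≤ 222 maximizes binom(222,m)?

C(222,m) is maximized at m = 222/2 = 111.

111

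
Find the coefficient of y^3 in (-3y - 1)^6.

540

The general term is C(6,j)·(-3y)^j·(-1)^(6-j); the y^3 term has j = 3.
C(6,3) = 20.
Coefficient = C(6,3) · (-3)^3 · (-1)^3 = 20 · (-27) · (-1) = 540.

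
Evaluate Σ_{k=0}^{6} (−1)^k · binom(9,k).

28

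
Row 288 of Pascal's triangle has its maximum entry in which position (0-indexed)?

144

C(288,i) is maximized at i = 288/2 = 144.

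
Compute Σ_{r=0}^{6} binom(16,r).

14893

1 + 16 + 120 + 560 + 1820 + 4368 + 8008 = 14893.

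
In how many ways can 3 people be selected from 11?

This is C(11,3) = 165.

165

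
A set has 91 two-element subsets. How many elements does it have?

14

n(n−1)/2 = 91 ⇒ n(n−1) = 182. Since 14·13 = 182, n = 14.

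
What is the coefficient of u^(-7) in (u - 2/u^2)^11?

29568

General term: C(11,j)·(u)^j·(-2/u^2)^(11-j), with u-exponent 1j − 2(11−j) = 3j − 22.
Set 3j − 22 = -7: j = 5.
C(11,5) = 462; 1^5 = 1; (-2)^6 = 64.
Coefficient = 462 · 1 · 64 = 29568.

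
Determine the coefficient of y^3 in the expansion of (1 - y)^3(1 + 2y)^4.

-17

Coefficient of y^3 = Σ_{j} C(3,j)·(-1)^j·C(4,3-j)·2^(3-j) for j from 0 to 3.
= 32 + (-72) + 24 + (-1) = -17.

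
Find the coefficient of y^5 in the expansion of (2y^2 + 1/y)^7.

General term: C(7,j)·(2y^2)^j·(1/y)^(7-j), with y-exponent 2j − 1(7−j) = 3j − 7.
Set 3j − 7 = 5: j = 4.
C(7,4) = 35; 2^4 = 16; 1^3 = 1.
Coefficient = 35 · 16 · 1 = 560.

560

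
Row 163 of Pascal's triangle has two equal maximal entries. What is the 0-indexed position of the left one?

For odd n = 163, C(163,m) peaks at m = (n−1)/2 and (n+1)/2; the lower is 81.

81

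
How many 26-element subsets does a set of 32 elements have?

C(32,26) = C(32,6) by symmetry.
C(32,6) = (32·31·30·29·28·27) / 6! = 652458240 / 720 = 906192.

906192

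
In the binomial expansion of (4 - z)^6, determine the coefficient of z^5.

The general term is C(6,j)·(4)^j·(-z)^(6-j); the z^5 term has j = 1.
C(6,1) = 6.
Coefficient = C(6,1) · 4^1 · (-1)^5 = 6 · 4 · (-1) = -24.

-24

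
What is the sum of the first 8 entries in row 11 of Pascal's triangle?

1816

1 + 11 + 55 + 165 + 330 + 462 + 462 + 330 = 1816.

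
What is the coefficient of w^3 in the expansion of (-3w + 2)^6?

The general term is C(6,j)·(-3w)^j·(2)^(6-j); the w^3 term has j = 3.
C(6,3) = 20.
Coefficient = C(6,3) · (-3)^3 · 2^3 = 20 · (-27) · 8 = -4320.

-4320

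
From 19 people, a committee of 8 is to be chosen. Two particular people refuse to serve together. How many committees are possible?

63206

All 8-subsets: C(19,8) = 75582. Those containing both fixed elements: C(17,6) = 12376.
75582 − 12376 = 63206.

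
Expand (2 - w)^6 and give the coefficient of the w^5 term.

-12

The general term is C(6,j)·(2)^j·(-w)^(6-j); the w^5 term has j = 1.
C(6,1) = 6.
Coefficient = C(6,1) · 2^1 · (-1)^5 = 6 · 2 · (-1) = -12.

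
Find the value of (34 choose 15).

1855967520

C(34,15) = (34·33·32·31·30·29·28·27·26·25·24·23·22·21·20) / 15! = 2427001153744527360000 / 1307674368000 = 1855967520.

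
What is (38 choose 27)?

C(38,27) = C(38,11) by symmetry.
C(38,11) = (38·37·36·35·34·33·32·31·30·29·28) / 11! = 48032775105638400 / 39916800 = 1203322288.

1203322288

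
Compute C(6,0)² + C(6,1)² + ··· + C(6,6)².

924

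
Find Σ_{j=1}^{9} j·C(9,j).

Since j·C(9,j) = 9·C(8,j−1), the sum is 9·2^8 = 9·256 = 2304.

2304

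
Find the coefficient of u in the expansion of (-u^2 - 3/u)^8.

13608

General term: C(8,j)·(-u^2)^j·(-3/u)^(8-j), with u-exponent 2j − 1(8−j) = 3j − 8.
Set 3j − 8 = 1: j = 3.
C(8,3) = 56; (-1)^3 = -1; (-3)^5 = -243.
Coefficient = 56 · (-1) · (-243) = 13608.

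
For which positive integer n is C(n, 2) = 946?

44

n(n−1)/2 = 946 ⇒ n(n−1) = 1892. Since 44·43 = 1892, n = 44.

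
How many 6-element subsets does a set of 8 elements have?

28

C(8,6) = C(8,2) by symmetry.
C(8,2) = (8·7) / 2! = 56 / 2 = 28.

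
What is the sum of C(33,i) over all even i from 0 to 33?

4294967296

Half of (1+1)^33 + (1−1)^33 gives the even-index sum: 2^32 = 4294967296.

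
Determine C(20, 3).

1140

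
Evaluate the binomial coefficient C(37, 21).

C(37,21) = C(37,16) by symmetry.
C(37,16) = (37·36·35·34·33·32·31·30·29·28·27·26·25·24·23·22) / 16! = 269397128065642536960000 / 20922789888000 = 12875774670.

12875774670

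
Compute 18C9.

C(18,9) = (18·17·16·15·14·13·12·11·10) / 9! = 17643225600 / 362880 = 48620.

48620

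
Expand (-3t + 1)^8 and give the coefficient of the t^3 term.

The general term is C(8,j)·(-3t)^j·(1)^(8-j); the t^3 term has j = 3.
C(8,3) = 56.
Coefficient = C(8,3) · (-3)^3 = 56 · (-27) = -1512.

-1512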